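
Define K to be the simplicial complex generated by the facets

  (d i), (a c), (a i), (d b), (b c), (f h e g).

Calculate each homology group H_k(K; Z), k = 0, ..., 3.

H_0 ≅ Z^2,  H_1 ≅ Z,  H_2 = 0,  H_3 = 0.

Fix the vertex order a < b < c < d < e < f < g < h < i and write every simplex with vertices in increasing order. Then dim K = 3 and the simplices of K are:

  0-simplices (9): a, b, c, d, e, f, g, h, i
  1-simplices (11): ac, ai, bc, bd, di, ef, eg, eh, fg, fh, gh
  2-simplices (4): efg, efh, egh, fgh
  3-simplices (1): efgh

Hence C_0 ≅ Z^9, C_1 ≅ Z^11, C_2 ≅ Z^4, C_3 ≅ Z^1.

Boundary ∂_1: C_1 → C_0 is given by ∂[p,q] = [q] − [p]. For instance
  ∂ac = c − a.
The 9×11 boundary matrix has rank 7 and Smith normal form diag(1,1,1,1,1,1,1).

Boundary ∂_2: C_2 → C_1 acts by ∂[p,q,r] = [q,r] − [p,r] + [p,q]. For instance
  ∂egh = gh − eh + eg,
  ∂efh = fh − eh + ef.
The resulting 11×4 matrix has rank 3, and its Smith normal form has invariant factors (1,1,1).

Boundary ∂_3: C_3 → C_2 sends each 3-simplex σ to the alternating sum Σ_i (−1)^i (σ with its i-th vertex removed). For instance
  ∂efgh = fgh − egh + efh − efg.
As a 4×1 matrix over Z this has rank 1, with invariant factors (1).

Reading off H_k = ker ∂_k / im ∂_{k+1}:

  H_0: rank C_0 − rank ∂_1 = 9 − 7 = 2, and the invariant factors of ∂_1 are all 1, so H_0 = Z^2.
  H_1: rank ker ∂_1 − rank ∂_2 = (11 − 7) − 3 = 1, and the invariant factors of ∂_2 are all 1, so H_1 = Z.
  H_2: rank ker ∂_2 − rank ∂_3 = (4 − 3) − 1 = 0, and the invariant factors of ∂_3 are all 1, so H_2 = 0.
  H_3: rank ker ∂_3 − rank ∂_4 = (1 − 1) − 0 = 0, and there is no ∂_4, so H_3 = 0.

As a check, the Euler characteristic is 9 − 11 + 4 − 1 = 1, which agrees with 2 − 1 + 0 − 0 = 1.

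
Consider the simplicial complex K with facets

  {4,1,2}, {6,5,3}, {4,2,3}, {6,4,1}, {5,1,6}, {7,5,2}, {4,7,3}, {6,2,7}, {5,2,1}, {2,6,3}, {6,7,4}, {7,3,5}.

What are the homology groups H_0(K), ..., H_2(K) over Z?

Order the vertices as 1 < 2 < 3 < 4 < 5 < 6 < 7. Listing each simplex with vertices in this order, K has dimension 2 with simplices:

  0-simplices (7): [1], [2], [3], [4], [5], [6], [7]
  1-simplices (18): [1,2], [1,4], [1,5], [1,6], [2,3], [2,4], [2,5], [2,6], [2,7], [3,4], [3,5], [3,6], [3,7], [4,6], [4,7], [5,6], [5,7], [6,7]
  2-simplices (12): [1,2,4], [1,2,5], [1,4,6], [1,5,6], [2,3,4], [2,3,6], [2,5,7], [2,6,7], [3,4,7], [3,5,6], [3,5,7], [4,6,7]

so the chain groups are C_0 ≅ Z^7, C_1 ≅ Z^18, C_2 ≅ Z^12.

∂_1: C_1 → C_0 sends each edge [p,q] (with p < q) to q − p.
As a 7×18 matrix over Z this has rank 6, with invariant factors (1,1,1,1,1,1).

∂_2: C_2 → C_1 maps a triangle to the signed sum of its edges. For instance
  ∂[1,5,6] = [5,6] − [1,6] + [1,5],
  ∂[2,3,4] = [3,4] − [2,4] + [2,3].
As a 18×12 matrix over Z this has rank 12, with invariant factors (1,1,1,1,1,1,1,1,1,1,1,2).

Computing H_k = (kernel of ∂_k) / (image of ∂_{k+1}):

  H_0: rank C_0 − rank ∂_1 = 7 − 6 = 1, and the invariant factors of ∂_1 are all 1, so H_0 ≅ Z.
  H_1: rank ker ∂_1 − rank ∂_2 = (18 − 6) − 12 = 0, and ∂_2 has invariant factor 2 > 1, so H_1 ≅ Z/2Z.
  H_2: rank ker ∂_2 − rank ∂_3 = (12 − 12) − 0 = 0, and there is no ∂_3, so H_2 ≅ 0.

H_0 = Z,  H_1 = Z/2Z,  H_2 = 0.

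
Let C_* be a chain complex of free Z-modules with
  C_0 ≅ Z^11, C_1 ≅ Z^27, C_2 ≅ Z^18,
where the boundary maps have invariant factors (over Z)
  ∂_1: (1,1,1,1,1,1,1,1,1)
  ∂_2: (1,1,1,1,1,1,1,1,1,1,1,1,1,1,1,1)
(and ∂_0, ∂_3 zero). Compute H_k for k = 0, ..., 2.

H_0 = Z^2,  H_1 = Z^2,  H_2 = Z^2.

H_0: b_0 = 11 − 0 − 9 = 2; torsion from ∂_1 factors > 1: none. So H_0 = Z^2.
H_1: b_1 = 27 − 9 − 16 = 2; torsion from ∂_2 factors > 1: none. So H_1 = Z^2.
H_2: b_2 = 18 − 16 − 0 = 2; torsion from ∂_3 factors > 1: none. So H_2 = Z^2.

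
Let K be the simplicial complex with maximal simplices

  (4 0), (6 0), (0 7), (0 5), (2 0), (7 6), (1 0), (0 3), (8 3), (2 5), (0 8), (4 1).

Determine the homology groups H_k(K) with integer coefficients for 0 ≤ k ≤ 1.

K has 9 vertices, 12 edges.
rank ∂_0 = 0, rank ∂_1 = 8 ⇒ b_0 = 9 − 0 − 8 = 1; all invariant factors of ∂_1 are 1 so no torsion. So H_0 = Z.
rank ∂_1 = 8, rank ∂_2 = 0 ⇒ b_1 = 12 − 8 − 0 = 4. So H_1 = Z^4.

H_0 ≅ Z,  H_1 ≅ Z^4.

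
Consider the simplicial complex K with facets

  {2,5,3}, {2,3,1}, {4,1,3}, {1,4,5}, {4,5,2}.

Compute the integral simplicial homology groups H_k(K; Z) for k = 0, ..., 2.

We work with the vertex ordering 1 < 2 < 3 < 4 < 5. The simplices of K, each written with vertices in increasing order, are:

  0-simplices (5): [1], [2], [3], [4], [5]
  1-simplices (10): [1,2], [1,3], [1,4], [1,5], [2,3], [2,4], [2,5], [3,4], [3,5], [4,5]
  2-simplices (5): [1,2,3], [1,3,4], [1,4,5], [2,3,5], [2,4,5]

so the chain groups are C_0 ≅ Z^5, C_1 ≅ Z^10, C_2 ≅ Z^5.

∂_1: C_1 → C_0 is given by ∂[p,q] = [q] − [p]. For instance
  ∂[2,3] = [3] − [2].
As a 5×10 matrix over Z this has rank 4, with invariant factors (1,1,1,1).

Boundary ∂_2: C_2 → C_1 maps a triangle to the signed sum of its edges. For instance
  ∂[1,2,3] = [2,3] − [1,3] + [1,2],
  ∂[2,4,5] = [4,5] − [2,5] + [2,4].
The resulting 10×5 matrix has rank 5, and its Smith normal form has invariant factors (1,1,1,1,1).

Reading off H_k = ker ∂_k / im ∂_{k+1}:

  H_0: rank C_0 − rank ∂_1 = 5 − 4 = 1, and the invariant factors of ∂_1 are all 1, so H_0 = Z.
  H_1: rank ker ∂_1 − rank ∂_2 = (10 − 4) − 5 = 1, and the invariant factors of ∂_2 are all 1, so H_1 = Z.
  H_2: rank ker ∂_2 − rank ∂_3 = (5 − 5) − 0 = 0, and there is no ∂_3, so H_2 = 0.

H_0 ≅ Z,  H_1 ≅ Z,  H_2 = 0.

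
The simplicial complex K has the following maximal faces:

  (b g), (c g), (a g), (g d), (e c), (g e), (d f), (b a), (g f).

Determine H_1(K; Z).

H_1 = Z^3.

We work with the vertex ordering a < b < c < d < e < f < g. The simplices of K, each written with vertices in increasing order, are:

  0-simplices (7): a, b, c, d, e, f, g
  1-simplices (9): ab, ag, bg, ce, cg, df, dg, eg, fg

giving chain groups C_0 ≅ Z^7, C_1 ≅ Z^9.

The boundary map ∂_1: C_1 → C_0 maps an edge to its endpoints' difference, ∂[p,q] = q − p. For instance
  ∂ab = b − a.
As a 7×9 matrix over Z this has rank 6, with invariant factors (1,1,1,1,1,1).

From H_k ≅ ker(∂_k) / im(∂_{k+1}) we obtain:

  H_1: rank ker ∂_1 − rank ∂_2 = (9 − 6) − 0 = 3, and there is no ∂_2, so H_1 = Z^3.

(K is a triangulation of a wedge of 3 circles.)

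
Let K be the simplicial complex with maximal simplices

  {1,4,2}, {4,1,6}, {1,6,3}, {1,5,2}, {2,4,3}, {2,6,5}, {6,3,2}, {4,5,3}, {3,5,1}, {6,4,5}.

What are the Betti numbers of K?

b_0 = 1, b_1 = 0, b_2 = 0.

We work with the vertex ordering 1 < 2 < 3 < 4 < 5 < 6. The simplices of K, each written with vertices in increasing order, are:

  0-simplices (6): [1], [2], [3], [4], [5], [6]
  1-simplices (15): [1,2], [1,3], [1,4], [1,5], [1,6], [2,3], [2,4], [2,5], [2,6], [3,4], [3,5], [3,6], [4,5], [4,6], [5,6]
  2-simplices (10): [1,2,4], [1,2,5], [1,3,5], [1,3,6], [1,4,6], [2,3,4], [2,3,6], [2,5,6], [3,4,5], [4,5,6]

giving chain groups C_0 ≅ Z^6, C_1 ≅ Z^15, C_2 ≅ Z^10.

∂_1: C_1 → C_0 is given by ∂[p,q] = [q] − [p]. For instance
  ∂[2,4] = [4] − [2].
This gives a 6×15 integer matrix of rank 5; reducing to Smith normal form yields diagonal entries (1,1,1,1,1).

∂_2: C_2 → C_1 maps a triangle to the signed sum of its edges. For instance
  ∂[4,5,6] = [5,6] − [4,6] + [4,5],
  ∂[1,3,6] = [3,6] − [1,6] + [1,3].
As a 15×10 matrix over Z this has rank 10, with invariant factors (1,1,1,1,1,1,1,1,1,2).

Reading off H_k = ker ∂_k / im ∂_{k+1}:

  H_0: rank C_0 − rank ∂_1 = 6 − 5 = 1, and the invariant factors of ∂_1 are all 1, so H_0 = Z.
  H_1: rank ker ∂_1 − rank ∂_2 = (15 − 5) − 10 = 0, and ∂_2 has invariant factor 2 > 1, so H_1 = Z/2.
  H_2: rank ker ∂_2 − rank ∂_3 = (10 − 10) − 0 = 0, and there is no ∂_3, so H_2 = 0.

Hence the Betti numbers are b_0 = 1, b_1 = 0, b_2 = 0.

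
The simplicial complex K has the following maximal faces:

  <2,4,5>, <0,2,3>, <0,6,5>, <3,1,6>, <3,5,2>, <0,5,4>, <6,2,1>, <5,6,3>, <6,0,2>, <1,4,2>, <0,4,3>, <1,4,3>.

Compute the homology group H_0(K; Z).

H_0 = Z.

We work with the vertex ordering 0 < 1 < 2 < 3 < 4 < 5 < 6. The simplices of K, each written with vertices in increasing order, are:

  0-simplices (7): [0], [1], [2], [3], [4], [5], [6]
  1-simplices (18): [0,2], [0,3], [0,4], [0,5], [0,6], [1,2], [1,3], [1,4], [1,6], [2,3], [2,4], [2,5], [2,6], [3,4], [3,5], [3,6], [4,5], [5,6]
  2-simplices (12): [0,2,3], [0,2,6], [0,3,4], [0,4,5], [0,5,6], [1,2,4], [1,2,6], [1,3,4], [1,3,6], [2,3,5], [2,4,5], [3,5,6]

giving chain groups C_0 ≅ Z^7, C_1 ≅ Z^18, C_2 ≅ Z^12.

The boundary map ∂_1: C_1 → C_0 sends each edge [p,q] (with p < q) to q − p. For instance
  ∂[2,3] = [3] − [2].
As a 7×18 matrix over Z this has rank 6, with invariant factors (1,1,1,1,1,1).

The boundary map ∂_2: C_2 → C_1 maps a triangle to the signed sum of its edges. For instance
  ∂[0,3,4] = [3,4] − [0,4] + [0,3],
  ∂[2,4,5] = [4,5] − [2,5] + [2,4].
The 18×12 boundary matrix has rank 12 and Smith normal form diag(1,1,1,1,1,1,1,1,1,1,1,2).

Now H_k = ker ∂_k / im ∂_{k+1}, so:

  H_0: rank C_0 − rank ∂_1 = 7 − 6 = 1, and the invariant factors of ∂_1 are all 1, so H_0 ≅ Z.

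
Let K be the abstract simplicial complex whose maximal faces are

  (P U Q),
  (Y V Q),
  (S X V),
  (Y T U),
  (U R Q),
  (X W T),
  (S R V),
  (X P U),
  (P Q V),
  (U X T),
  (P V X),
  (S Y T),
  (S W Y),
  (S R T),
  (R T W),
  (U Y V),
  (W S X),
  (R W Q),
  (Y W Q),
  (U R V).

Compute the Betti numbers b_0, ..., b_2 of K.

We work with the vertex ordering P < Q < R < S < T < U < V < W < X < Y. The simplices of K, each written with vertices in increasing order, are:

  0-simplices (10): P, Q, R, S, T, U, V, W, X, Y
  1-simplices (30): PQ, PU, PV, PX, QR, QU, QV, QW, QY, RS, RT, RU, RV, RW, ST, SV, SW, SX, SY, TU, TW, TX, TY, UV, UX, UY, VX, VY, WX, WY
  2-simplices (20): PQU, PQV, PUX, PVX, QRU, QRW, QVY, QWY, RST, RSV, RTW, RUV, STY, SVX, SWX, SWY, TUX, TUY, TWX, UVY

giving chain groups C_0 ≅ Z^10, C_1 ≅ Z^30, C_2 ≅ Z^20.

The boundary map ∂_1: C_1 → C_0 sends each edge [p,q] (with p < q) to q − p. For instance
  ∂TU = U − T.
This gives a 10×30 integer matrix of rank 9; reducing to Smith normal form yields diagonal entries (1,1,1,1,1,1,1,1,1).

Boundary ∂_2: C_2 → C_1 sends each 2-simplex [p,q,r] to [q,r] − [p,r] + [p,q]. For instance
  ∂RSV = SV − RV + RS,
  ∂RST = ST − RT + RS.
This gives a 30×20 integer matrix of rank 20; reducing to Smith normal form yields diagonal entries (1,1,1,1,1,1,1,1,1,1,1,1,1,1,1,1,1,1,1,2).

Now H_k = ker ∂_k / im ∂_{k+1}, so:

  H_0: rank C_0 − rank ∂_1 = 10 − 9 = 1, and the invariant factors of ∂_1 are all 1, so H_0 = Z.
  H_1: rank ker ∂_1 − rank ∂_2 = (30 − 9) − 20 = 1, and ∂_2 has invariant factor 2 > 1, so H_1 = Z ⊕ Z/2Z.
  H_2: rank ker ∂_2 − rank ∂_3 = (20 − 20) − 0 = 0, and there is no ∂_3, so H_2 = 0.

Hence the Betti numbers are b_0 = 1, b_1 = 1, b_2 = 0.

b_0 = 1, b_1 = 1, b_2 = 0.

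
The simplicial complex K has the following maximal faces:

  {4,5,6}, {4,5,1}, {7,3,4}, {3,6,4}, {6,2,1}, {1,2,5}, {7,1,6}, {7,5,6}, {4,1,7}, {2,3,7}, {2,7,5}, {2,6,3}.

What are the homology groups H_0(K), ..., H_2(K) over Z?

K has 7 vertices, 18 edges, 12 triangles.
rank ∂_0 = 0, rank ∂_1 = 6 ⇒ b_0 = 7 − 0 − 6 = 1; all invariant factors of ∂_1 are 1 so no torsion. So H_0 ≅ Z.
rank ∂_1 = 6, rank ∂_2 = 12 ⇒ b_1 = 18 − 6 − 12 = 0; ∂_2 has invariant factor(s) [2] giving torsion. So H_1 ≅ Z/2.
rank ∂_2 = 12, rank ∂_3 = 0 ⇒ b_2 = 12 − 12 − 0 = 0. So H_2 ≅ 0.

H_0 = Z,  H_1 = Z/2,  H_2 = 0.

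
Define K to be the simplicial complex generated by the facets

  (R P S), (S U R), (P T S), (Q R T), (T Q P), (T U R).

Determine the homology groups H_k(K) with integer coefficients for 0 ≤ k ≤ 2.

H_0 ≅ Z,  H_1 ≅ Z,  H_2 = 0.

We work with the vertex ordering P < Q < R < S < T < U. The simplices of K, each written with vertices in increasing order, are:

  0-simplices (6): P, Q, R, S, T, U
  1-simplices (12): PQ, PR, PS, PT, QR, QT, RS, RT, RU, ST, SU, TU
  2-simplices (6): PQT, PRS, PST, QRT, RSU, RTU

so the chain groups are C_0 ≅ Z^6, C_1 ≅ Z^12, C_2 ≅ Z^6.

The boundary map ∂_1: C_1 → C_0 is given by ∂[p,q] = [q] − [p]. For instance
  ∂TU = U − T.
This gives a 6×12 integer matrix of rank 5; reducing to Smith normal form yields diagonal entries (1,1,1,1,1).

Boundary ∂_2: C_2 → C_1 acts by ∂[p,q,r] = [q,r] − [p,r] + [p,q]. For instance
  ∂PST = ST − PT + PS,
  ∂PQT = QT − PT + PQ.
This gives a 12×6 integer matrix of rank 6; reducing to Smith normal form yields diagonal entries (1,1,1,1,1,1).

Now H_k = ker ∂_k / im ∂_{k+1}, so:

  H_0: rank C_0 − rank ∂_1 = 6 − 5 = 1, and the invariant factors of ∂_1 are all 1, so H_0 = Z.
  H_1: rank ker ∂_1 − rank ∂_2 = (12 − 5) − 6 = 1, and the invariant factors of ∂_2 are all 1, so H_1 = Z.
  H_2: rank ker ∂_2 − rank ∂_3 = (6 − 6) − 0 = 0, and there is no ∂_3, so H_2 = 0.

(K is a triangulation of the cylinder S^1 x I.)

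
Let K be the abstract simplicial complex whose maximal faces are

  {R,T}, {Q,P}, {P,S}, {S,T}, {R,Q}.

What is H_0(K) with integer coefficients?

H_0 = Z.

Order the vertices as P < Q < R < S < T. Listing each simplex with vertices in this order, K has dimension 1 with simplices:

  0-simplices (5): P, Q, R, S, T
  1-simplices (5): PQ, PS, QR, RT, ST

Hence C_0 ≅ Z^5, C_1 ≅ Z^5.

Boundary ∂_1: C_1 → C_0 sends each edge [p,q] (with p < q) to q − p.
As a 5×5 matrix over Z this has rank 4, with invariant factors (1,1,1,1).

Reading off H_k = ker ∂_k / im ∂_{k+1}:

  H_0: rank C_0 − rank ∂_1 = 5 − 4 = 1, and the invariant factors of ∂_1 are all 1, so H_0 ≅ Z.

(K is a triangulation of the circle S^1.)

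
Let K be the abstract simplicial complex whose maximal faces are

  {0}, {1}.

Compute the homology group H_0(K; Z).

H_0 ≅ Z^2.

K has 2 vertices.
rank ∂_0 = 0, rank ∂_1 = 0 ⇒ b_0 = 2 − 0 − 0 = 2. So H_0 = Z^2.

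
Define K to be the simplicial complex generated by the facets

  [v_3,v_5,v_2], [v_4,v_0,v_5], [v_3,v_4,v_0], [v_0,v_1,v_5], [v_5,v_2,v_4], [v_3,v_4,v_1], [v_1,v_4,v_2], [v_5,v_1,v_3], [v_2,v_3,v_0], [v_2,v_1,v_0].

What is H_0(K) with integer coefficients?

H_0 = Z.

Take the total order v_0 < v_1 < v_2 < v_3 < v_4 < v_5 on the vertex set. Then K (dimension 2) consists of the simplices:

  0-simplices (6): [v_0], [v_1], [v_2], [v_3], [v_4], [v_5]
  1-simplices (15): (15 of them)
  2-simplices (10): [v_0,v_1,v_2], [v_0,v_1,v_5], [v_0,v_2,v_3], [v_0,v_3,v_4], [v_0,v_4,v_5], [v_1,v_2,v_4], [v_1,v_3,v_4], [v_1,v_3,v_5], [v_2,v_3,v_5], [v_2,v_4,v_5]

so the chain groups are C_0 ≅ Z^6, C_1 ≅ Z^15, C_2 ≅ Z^10.

The boundary map ∂_1: C_1 → C_0 sends each edge [p,q] (with p < q) to q − p.
The 6×15 boundary matrix has rank 5 and Smith normal form diag(1,1,1,1,1).

∂_2: C_2 → C_1 sends each 2-simplex [p,q,r] to [q,r] − [p,r] + [p,q]. For instance
  ∂[v_1,v_2,v_4] = [v_2,v_4] − [v_1,v_4] + [v_1,v_2],
  ∂[v_0,v_1,v_2] = [v_1,v_2] − [v_0,v_2] + [v_0,v_1].
The 15×10 boundary matrix has rank 10 and Smith normal form diag(1,1,1,1,1,1,1,1,1,2).

Reading off H_k = ker ∂_k / im ∂_{k+1}:

  H_0: rank C_0 − rank ∂_1 = 6 − 5 = 1, and the invariant factors of ∂_1 are all 1, so H_0 ≅ Z.

(K is a triangulation of the real projective plane RP^2.)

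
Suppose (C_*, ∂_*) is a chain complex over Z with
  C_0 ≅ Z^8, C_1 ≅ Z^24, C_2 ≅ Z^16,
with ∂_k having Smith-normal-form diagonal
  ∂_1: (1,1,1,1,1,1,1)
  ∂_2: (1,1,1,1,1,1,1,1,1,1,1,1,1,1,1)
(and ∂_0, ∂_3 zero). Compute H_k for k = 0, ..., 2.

H_0: b_0 = 8 − 0 − 7 = 1; torsion from ∂_1 factors > 1: none. So H_0 = Z.
H_1: b_1 = 24 − 7 − 15 = 2; torsion from ∂_2 factors > 1: none. So H_1 = Z^2.
H_2: b_2 = 16 − 15 − 0 = 1; torsion from ∂_3 factors > 1: none. So H_2 = Z.

H_0 = Z,  H_1 = Z^2,  H_2 = Z.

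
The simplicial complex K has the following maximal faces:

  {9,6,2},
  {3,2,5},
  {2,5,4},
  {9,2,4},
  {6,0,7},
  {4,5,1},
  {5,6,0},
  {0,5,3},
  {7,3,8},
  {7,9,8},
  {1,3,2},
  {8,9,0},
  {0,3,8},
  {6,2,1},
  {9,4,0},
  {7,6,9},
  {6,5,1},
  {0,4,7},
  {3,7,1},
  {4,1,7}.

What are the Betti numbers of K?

K has 10 vertices, 30 edges, 20 triangles.
rank ∂_0 = 0, rank ∂_1 = 9 ⇒ b_0 = 10 − 0 − 9 = 1; all invariant factors of ∂_1 are 1 so no torsion. So H_0 ≅ Z.
rank ∂_1 = 9, rank ∂_2 = 20 ⇒ b_1 = 30 − 9 − 20 = 1; ∂_2 has invariant factor(s) [2] giving torsion. So H_1 ≅ Z × Z/2.
rank ∂_2 = 20, rank ∂_3 = 0 ⇒ b_2 = 20 − 20 − 0 = 0. So H_2 ≅ 0.

b_0 = 1, b_1 = 1, b_2 = 0.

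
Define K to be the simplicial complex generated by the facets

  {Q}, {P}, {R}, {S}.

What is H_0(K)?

H_0 = Z^4.

We work with the vertex ordering P < Q < R < S. The simplices of K, each written with vertices in increasing order, are:

  0-simplices (4): P, Q, R, S

giving chain groups C_0 ≅ Z^4.

Reading off H_k = ker ∂_k / im ∂_{k+1}:

  H_0: rank C_0 − rank ∂_1 = 4 − 0 = 4, and there is no ∂_1, so H_0 ≅ Z^4.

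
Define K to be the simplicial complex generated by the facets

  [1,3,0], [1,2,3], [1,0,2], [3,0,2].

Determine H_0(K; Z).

H_0 ≅ Z.

Order the vertices as 0 < 1 < 2 < 3. Listing each simplex with vertices in this order, K has dimension 2 with simplices:

  0-simplices (4): [0], [1], [2], [3]
  1-simplices (6): [0,1], [0,2], [0,3], [1,2], [1,3], [2,3]
  2-simplices (4): [0,1,2], [0,1,3], [0,2,3], [1,2,3]

Hence C_0 ≅ Z^4, C_1 ≅ Z^6, C_2 ≅ Z^4.

The boundary map ∂_1: C_1 → C_0 sends each edge [p,q] (with p < q) to q − p. For instance
  ∂[2,3] = [3] − [2].
This gives a 4×6 integer matrix of rank 3; reducing to Smith normal form yields diagonal entries (1,1,1).

The boundary map ∂_2: C_2 → C_1 maps a triangle to the signed sum of its edges. For instance
  ∂[0,1,2] = [1,2] − [0,2] + [0,1],
  ∂[1,2,3] = [2,3] − [1,3] + [1,2].
This gives a 6×4 integer matrix of rank 3; reducing to Smith normal form yields diagonal entries (1,1,1).

Reading off H_k = ker ∂_k / im ∂_{k+1}:

  H_0: rank C_0 − rank ∂_1 = 4 − 3 = 1, and the invariant factors of ∂_1 are all 1, so H_0 ≅ Z.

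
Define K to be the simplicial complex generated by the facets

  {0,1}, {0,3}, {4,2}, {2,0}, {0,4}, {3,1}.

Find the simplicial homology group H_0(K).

H_0 ≅ Z.

Fix the vertex order 0 < 1 < 2 < 3 < 4 and write every simplex with vertices in increasing order. Then dim K = 1 and the simplices of K are:

  0-simplices (5): [0], [1], [2], [3], [4]
  1-simplices (6): [0,1], [0,2], [0,3], [0,4], [1,3], [2,4]

Hence C_0 ≅ Z^5, C_1 ≅ Z^6.

Boundary ∂_1: C_1 → C_0 is given by ∂[p,q] = [q] − [p].
The resulting 5×6 matrix has rank 4, and its Smith normal form has invariant factors (1,1,1,1).

Now H_k = ker ∂_k / im ∂_{k+1}, so:

  H_0: rank C_0 − rank ∂_1 = 5 − 4 = 1, and the invariant factors of ∂_1 are all 1, so H_0 = Z.

(K is a triangulation of a wedge of 2 circles.)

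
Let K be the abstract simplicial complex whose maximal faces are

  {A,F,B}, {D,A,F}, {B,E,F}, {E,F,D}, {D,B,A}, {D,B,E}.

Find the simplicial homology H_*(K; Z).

H_0 = Z,  H_1 = 0,  H_2 = Z.

Take the total order A < B < D < E < F on the vertex set. Then K (dimension 2) consists of the simplices:

  0-simplices (5): A, B, D, E, F
  1-simplices (9): AB, AD, AF, BD, BE, BF, DE, DF, EF
  2-simplices (6): ABD, ABF, ADF, BDE, BEF, DEF

Hence C_0 ≅ Z^5, C_1 ≅ Z^9, C_2 ≅ Z^6.

∂_1: C_1 → C_0 maps an edge to its endpoints' difference, ∂[p,q] = q − p. For instance
  ∂AF = F − A.
The resulting 5×9 matrix has rank 4, and its Smith normal form has invariant factors (1,1,1,1).

The boundary map ∂_2: C_2 → C_1 acts by ∂[p,q,r] = [q,r] − [p,r] + [p,q]. For instance
  ∂ABF = BF − AF + AB,
  ∂BEF = EF − BF + BE.
This gives a 9×6 integer matrix of rank 5; reducing to Smith normal form yields diagonal entries (1,1,1,1,1).

Reading off H_k = ker ∂_k / im ∂_{k+1}:

  H_0: rank C_0 − rank ∂_1 = 5 − 4 = 1, and the invariant factors of ∂_1 are all 1, so H_0 = Z.
  H_1: rank ker ∂_1 − rank ∂_2 = (9 − 4) − 5 = 0, and the invariant factors of ∂_2 are all 1, so H_1 = 0.
  H_2: rank ker ∂_2 − rank ∂_3 = (6 − 5) − 0 = 1, and there is no ∂_3, so H_2 = Z.

As a check, the Euler characteristic is 5 − 9 + 6 = 2, which agrees with 1 − 0 + 1 = 2.
(K is a triangulation of the 2-sphere S^2.)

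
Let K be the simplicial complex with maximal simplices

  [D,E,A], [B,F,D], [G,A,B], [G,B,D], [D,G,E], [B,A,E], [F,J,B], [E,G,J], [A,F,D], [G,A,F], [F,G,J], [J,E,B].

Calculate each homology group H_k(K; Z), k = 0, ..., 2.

H_0 = Z,  H_1 = Z/2Z,  H_2 = 0.

Take the total order A < B < D < E < F < G < J on the vertex set. Then K (dimension 2) consists of the simplices:

  0-simplices (7): A, B, D, E, F, G, J
  1-simplices (18): AB, AD, AE, AF, AG, BD, BE, BF, BG, BJ, DE, DF, DG, EG, EJ, FG, FJ, GJ
  2-simplices (12): ABE, ABG, ADE, ADF, AFG, BDF, BDG, BEJ, BFJ, DEG, EGJ, FGJ

so the chain groups are C_0 ≅ Z^7, C_1 ≅ Z^18, C_2 ≅ Z^12.

∂_1: C_1 → C_0 sends each edge [p,q] (with p < q) to q − p.
The resulting 7×18 matrix has rank 6, and its Smith normal form has invariant factors (1,1,1,1,1,1).

The boundary map ∂_2: C_2 → C_1 acts by ∂[p,q,r] = [q,r] − [p,r] + [p,q]. For instance
  ∂FGJ = GJ − FJ + FG,
  ∂BDG = DG − BG + BD.
The resulting 18×12 matrix has rank 12, and its Smith normal form has invariant factors (1,1,1,1,1,1,1,1,1,1,1,2).

From H_k ≅ ker(∂_k) / im(∂_{k+1}) we obtain:

  H_0: rank C_0 − rank ∂_1 = 7 − 6 = 1, and the invariant factors of ∂_1 are all 1, so H_0 = Z.
  H_1: rank ker ∂_1 − rank ∂_2 = (18 − 6) − 12 = 0, and ∂_2 has invariant factor 2 > 1, so H_1 = Z/2Z.
  H_2: rank ker ∂_2 − rank ∂_3 = (12 − 12) − 0 = 0, and there is no ∂_3, so H_2 = 0.

As a check, the Euler characteristic is 7 − 18 + 12 = 1, which agrees with 1 − 0 + 0 = 1.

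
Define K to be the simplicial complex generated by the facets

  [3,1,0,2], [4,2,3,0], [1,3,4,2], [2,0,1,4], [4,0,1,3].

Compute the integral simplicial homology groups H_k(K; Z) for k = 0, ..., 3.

H_0 = Z,  H_1 = 0,  H_2 = 0,  H_3 = Z.

Take the total order 0 < 1 < 2 < 3 < 4 on the vertex set. Then K (dimension 3) consists of the simplices:

  0-simplices (5): [0], [1], [2], [3], [4]
  1-simplices (10): [0,1], [0,2], [0,3], [0,4], [1,2], [1,3], [1,4], [2,3], [2,4], [3,4]
  2-simplices (10): [0,1,2], [0,1,3], [0,1,4], [0,2,3], [0,2,4], [0,3,4], [1,2,3], [1,2,4], [1,3,4], [2,3,4]
  3-simplices (5): [0,1,2,3], [0,1,2,4], [0,1,3,4], [0,2,3,4], [1,2,3,4]

giving chain groups C_0 ≅ Z^5, C_1 ≅ Z^10, C_2 ≅ Z^10, C_3 ≅ Z^5.

The boundary map ∂_1: C_1 → C_0 maps an edge to its endpoints' difference, ∂[p,q] = q − p. For instance
  ∂[3,4] = [4] − [3].
This gives a 5×10 integer matrix of rank 4; reducing to Smith normal form yields diagonal entries (1,1,1,1).

∂_2: C_2 → C_1 maps a triangle to the signed sum of its edges. For instance
  ∂[1,2,3] = [2,3] − [1,3] + [1,2],
  ∂[0,3,4] = [3,4] − [0,4] + [0,3].
The 10×10 boundary matrix has rank 6 and Smith normal form diag(1,1,1,1,1,1).

The boundary map ∂_3: C_3 → C_2 sends each 3-simplex σ to the alternating sum Σ_i (−1)^i (σ with its i-th vertex removed). For instance
  ∂[1,2,3,4] = [2,3,4] − [1,3,4] + [1,2,4] − [1,2,3],
  ∂[0,1,3,4] = [1,3,4] − [0,3,4] + [0,1,4] − [0,1,3].
As a 10×5 matrix over Z this has rank 4, with invariant factors (1,1,1,1).

Reading off H_k = ker ∂_k / im ∂_{k+1}:

  H_0: rank C_0 − rank ∂_1 = 5 − 4 = 1, and the invariant factors of ∂_1 are all 1, so H_0 ≅ Z.
  H_1: rank ker ∂_1 − rank ∂_2 = (10 − 4) − 6 = 0, and the invariant factors of ∂_2 are all 1, so H_1 ≅ 0.
  H_2: rank ker ∂_2 − rank ∂_3 = (10 − 6) − 4 = 0, and the invariant factors of ∂_3 are all 1, so H_2 ≅ 0.
  H_3: rank ker ∂_3 − rank ∂_4 = (5 − 4) − 0 = 1, and there is no ∂_4, so H_3 ≅ Z.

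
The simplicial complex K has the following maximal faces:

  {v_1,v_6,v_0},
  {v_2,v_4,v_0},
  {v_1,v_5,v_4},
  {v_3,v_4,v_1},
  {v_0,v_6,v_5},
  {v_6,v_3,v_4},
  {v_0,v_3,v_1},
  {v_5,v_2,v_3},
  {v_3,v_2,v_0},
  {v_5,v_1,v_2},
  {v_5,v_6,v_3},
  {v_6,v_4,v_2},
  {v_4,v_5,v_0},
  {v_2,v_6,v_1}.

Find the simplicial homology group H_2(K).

Fix the vertex order v_0 < v_1 < v_2 < v_3 < v_4 < v_5 < v_6 and write every simplex with vertices in increasing order. Then dim K = 2 and the simplices of K are:

  0-simplices (7): [v_0], [v_1], [v_2], [v_3], [v_4], [v_5], [v_6]
  1-simplices (21): (21 of them)
  2-simplices (14): (14 of them)

Hence C_0 ≅ Z^7, C_1 ≅ Z^21, C_2 ≅ Z^14.

∂_1: C_1 → C_0 is given by ∂[p,q] = [q] − [p]. For instance
  ∂[v_4,v_5] = [v_5] − [v_4].
The resulting 7×21 matrix has rank 6, and its Smith normal form has invariant factors (1,1,1,1,1,1).

Boundary ∂_2: C_2 → C_1 acts by ∂[p,q,r] = [q,r] − [p,r] + [p,q]. For instance
  ∂[v_0,v_4,v_5] = [v_4,v_5] − [v_0,v_5] + [v_0,v_4],
  ∂[v_1,v_2,v_5] = [v_2,v_5] − [v_1,v_5] + [v_1,v_2].
This gives a 21×14 integer matrix of rank 13; reducing to Smith normal form yields diagonal entries (1,1,1,1,1,1,1,1,1,1,1,1,1).

Computing H_k = (kernel of ∂_k) / (image of ∂_{k+1}):

  H_2: rank ker ∂_2 − rank ∂_3 = (14 − 13) − 0 = 1, and there is no ∂_3, so H_2 = Z.

H_2 ≅ Z.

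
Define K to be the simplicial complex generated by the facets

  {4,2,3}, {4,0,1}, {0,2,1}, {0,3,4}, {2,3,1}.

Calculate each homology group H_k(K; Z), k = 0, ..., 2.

H_0 ≅ Z,  H_1 ≅ Z,  H_2 = 0.

Fix the vertex order 0 < 1 < 2 < 3 < 4 and write every simplex with vertices in increasing order. Then dim K = 2 and the simplices of K are:

  0-simplices (5): [0], [1], [2], [3], [4]
  1-simplices (10): [0,1], [0,2], [0,3], [0,4], [1,2], [1,3], [1,4], [2,3], [2,4], [3,4]
  2-simplices (5): [0,1,2], [0,1,4], [0,3,4], [1,2,3], [2,3,4]

Hence C_0 ≅ Z^5, C_1 ≅ Z^10, C_2 ≅ Z^5.

∂_1: C_1 → C_0 maps an edge to its endpoints' difference, ∂[p,q] = q − p. For instance
  ∂[1,4] = [4] − [1].
As a 5×10 matrix over Z this has rank 4, with invariant factors (1,1,1,1).

Boundary ∂_2: C_2 → C_1 acts by ∂[p,q,r] = [q,r] − [p,r] + [p,q]. For instance
  ∂[0,1,4] = [1,4] − [0,4] + [0,1],
  ∂[0,3,4] = [3,4] − [0,4] + [0,3].
The 10×5 boundary matrix has rank 5 and Smith normal form diag(1,1,1,1,1).

Computing H_k = (kernel of ∂_k) / (image of ∂_{k+1}):

  H_0: rank C_0 − rank ∂_1 = 5 − 4 = 1, and the invariant factors of ∂_1 are all 1, so H_0 ≅ Z.
  H_1: rank ker ∂_1 − rank ∂_2 = (10 − 4) − 5 = 1, and the invariant factors of ∂_2 are all 1, so H_1 ≅ Z.
  H_2: rank ker ∂_2 − rank ∂_3 = (5 − 5) − 0 = 0, and there is no ∂_3, so H_2 ≅ 0.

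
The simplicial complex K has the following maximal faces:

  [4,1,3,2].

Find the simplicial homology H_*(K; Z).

H_0 ≅ Z,  H_1 = 0,  H_2 = 0,  H_3 = 0.

K has 4 vertices, 6 edges, 4 triangles, 1 3-simplex.
rank ∂_0 = 0, rank ∂_1 = 3 ⇒ b_0 = 4 − 0 − 3 = 1; all invariant factors of ∂_1 are 1 so no torsion. So H_0 ≅ Z.
rank ∂_1 = 3, rank ∂_2 = 3 ⇒ b_1 = 6 − 3 − 3 = 0; all invariant factors of ∂_2 are 1 so no torsion. So H_1 ≅ 0.
rank ∂_2 = 3, rank ∂_3 = 1 ⇒ b_2 = 4 − 3 − 1 = 0; all invariant factors of ∂_3 are 1 so no torsion. So H_2 ≅ 0.
rank ∂_3 = 1, rank ∂_4 = 0 ⇒ b_3 = 1 − 1 − 0 = 0. So H_3 ≅ 0.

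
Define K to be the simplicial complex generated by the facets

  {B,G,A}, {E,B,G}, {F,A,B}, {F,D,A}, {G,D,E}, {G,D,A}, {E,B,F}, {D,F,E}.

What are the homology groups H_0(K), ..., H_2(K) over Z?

Order the vertices as A < B < D < E < F < G. Listing each simplex with vertices in this order, K has dimension 2 with simplices:

  0-simplices (6): A, B, D, E, F, G
  1-simplices (12): AB, AD, AF, AG, BE, BF, BG, DE, DF, DG, EF, EG
  2-simplices (8): ABF, ABG, ADF, ADG, BEF, BEG, DEF, DEG

so the chain groups are C_0 ≅ Z^6, C_1 ≅ Z^12, C_2 ≅ Z^8.

Boundary ∂_1: C_1 → C_0 sends each edge [p,q] (with p < q) to q − p. For instance
  ∂BE = E − B.
As a 6×12 matrix over Z this has rank 5, with invariant factors (1,1,1,1,1).

∂_2: C_2 → C_1 sends each 2-simplex [p,q,r] to [q,r] − [p,r] + [p,q]. For instance
  ∂ADG = DG − AG + AD,
  ∂DEG = EG − DG + DE.
The 12×8 boundary matrix has rank 7 and Smith normal form diag(1,1,1,1,1,1,1).

From H_k ≅ ker(∂_k) / im(∂_{k+1}) we obtain:

  H_0: rank C_0 − rank ∂_1 = 6 − 5 = 1, and the invariant factors of ∂_1 are all 1, so H_0 ≅ Z.
  H_1: rank ker ∂_1 − rank ∂_2 = (12 − 5) − 7 = 0, and the invariant factors of ∂_2 are all 1, so H_1 ≅ 0.
  H_2: rank ker ∂_2 − rank ∂_3 = (8 − 7) − 0 = 1, and there is no ∂_3, so H_2 ≅ Z.

(K is a triangulation of the 2-sphere S^2.)

H_0 ≅ Z,  H_1 = 0,  H_2 ≅ Z.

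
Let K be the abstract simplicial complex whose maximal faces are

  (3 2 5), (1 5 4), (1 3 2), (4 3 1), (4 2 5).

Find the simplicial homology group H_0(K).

H_0 ≅ Z.

Take the total order 1 < 2 < 3 < 4 < 5 on the vertex set. Then K (dimension 2) consists of the simplices:

  0-simplices (5): [1], [2], [3], [4], [5]
  1-simplices (10): [1,2], [1,3], [1,4], [1,5], [2,3], [2,4], [2,5], [3,4], [3,5], [4,5]
  2-simplices (5): [1,2,3], [1,3,4], [1,4,5], [2,3,5], [2,4,5]

so the chain groups are C_0 ≅ Z^5, C_1 ≅ Z^10, C_2 ≅ Z^5.

The boundary map ∂_1: C_1 → C_0 is given by ∂[p,q] = [q] − [p].
The resulting 5×10 matrix has rank 4, and its Smith normal form has invariant factors (1,1,1,1).

Boundary ∂_2: C_2 → C_1 maps a triangle to the signed sum of its edges. For instance
  ∂[2,3,5] = [3,5] − [2,5] + [2,3],
  ∂[1,3,4] = [3,4] − [1,4] + [1,3].
As a 10×5 matrix over Z this has rank 5, with invariant factors (1,1,1,1,1).

Now H_k = ker ∂_k / im ∂_{k+1}, so:

  H_0: rank C_0 − rank ∂_1 = 5 − 4 = 1, and the invariant factors of ∂_1 are all 1, so H_0 = Z.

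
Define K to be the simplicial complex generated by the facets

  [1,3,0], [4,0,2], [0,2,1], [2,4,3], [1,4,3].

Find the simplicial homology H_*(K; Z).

Order the vertices as 0 < 1 < 2 < 3 < 4. Listing each simplex with vertices in this order, K has dimension 2 with simplices:

  0-simplices (5): [0], [1], [2], [3], [4]
  1-simplices (10): [0,1], [0,2], [0,3], [0,4], [1,2], [1,3], [1,4], [2,3], [2,4], [3,4]
  2-simplices (5): [0,1,2], [0,1,3], [0,2,4], [1,3,4], [2,3,4]

Hence C_0 ≅ Z^5, C_1 ≅ Z^10, C_2 ≅ Z^5.

Boundary ∂_1: C_1 → C_0 sends each edge [p,q] (with p < q) to q − p.
The 5×10 boundary matrix has rank 4 and Smith normal form diag(1,1,1,1).

The boundary map ∂_2: C_2 → C_1 sends each 2-simplex [p,q,r] to [q,r] − [p,r] + [p,q]. For instance
  ∂[0,1,3] = [1,3] − [0,3] + [0,1],
  ∂[0,1,2] = [1,2] − [0,2] + [0,1].
As a 10×5 matrix over Z this has rank 5, with invariant factors (1,1,1,1,1).

From H_k ≅ ker(∂_k) / im(∂_{k+1}) we obtain:

  H_0: rank C_0 − rank ∂_1 = 5 − 4 = 1, and the invariant factors of ∂_1 are all 1, so H_0 = Z.
  H_1: rank ker ∂_1 − rank ∂_2 = (10 − 4) − 5 = 1, and the invariant factors of ∂_2 are all 1, so H_1 = Z.
  H_2: rank ker ∂_2 − rank ∂_3 = (5 − 5) − 0 = 0, and there is no ∂_3, so H_2 = 0.

H_0 = Z,  H_1 = Z,  H_2 = 0.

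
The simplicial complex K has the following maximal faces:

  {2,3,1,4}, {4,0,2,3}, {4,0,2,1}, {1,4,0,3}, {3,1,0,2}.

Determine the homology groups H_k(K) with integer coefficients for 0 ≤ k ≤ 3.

K has 5 vertices, 10 edges, 10 triangles, 5 3-simplices.
rank ∂_0 = 0, rank ∂_1 = 4 ⇒ b_0 = 5 − 0 − 4 = 1; all invariant factors of ∂_1 are 1 so no torsion. So H_0 = Z.
rank ∂_1 = 4, rank ∂_2 = 6 ⇒ b_1 = 10 − 4 − 6 = 0; all invariant factors of ∂_2 are 1 so no torsion. So H_1 = 0.
rank ∂_2 = 6, rank ∂_3 = 4 ⇒ b_2 = 10 − 6 − 4 = 0; all invariant factors of ∂_3 are 1 so no torsion. So H_2 = 0.
rank ∂_3 = 4, rank ∂_4 = 0 ⇒ b_3 = 5 − 4 − 0 = 1. So H_3 = Z.

H_0 = Z,  H_1 = 0,  H_2 = 0,  H_3 = Z.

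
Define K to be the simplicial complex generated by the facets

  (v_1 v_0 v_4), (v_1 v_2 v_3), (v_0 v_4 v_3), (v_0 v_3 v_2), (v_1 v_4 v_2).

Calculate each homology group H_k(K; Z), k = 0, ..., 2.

H_0 = Z,  H_1 = Z,  H_2 = 0.

Fix the vertex order v_0 < v_1 < v_2 < v_3 < v_4 and write every simplex with vertices in increasing order. Then dim K = 2 and the simplices of K are:

  0-simplices (5): [v_0], [v_1], [v_2], [v_3], [v_4]
  1-simplices (10): [v_0,v_1], [v_0,v_2], [v_0,v_3], [v_0,v_4], [v_1,v_2], [v_1,v_3], [v_1,v_4], [v_2,v_3], [v_2,v_4], [v_3,v_4]
  2-simplices (5): [v_0,v_1,v_4], [v_0,v_2,v_3], [v_0,v_3,v_4], [v_1,v_2,v_3], [v_1,v_2,v_4]

giving chain groups C_0 ≅ Z^5, C_1 ≅ Z^10, C_2 ≅ Z^5.

Boundary ∂_1: C_1 → C_0 is given by ∂[p,q] = [q] − [p]. For instance
  ∂[v_0,v_1] = [v_1] − [v_0].
The resulting 5×10 matrix has rank 4, and its Smith normal form has invariant factors (1,1,1,1).

The boundary map ∂_2: C_2 → C_1 acts by ∂[p,q,r] = [q,r] − [p,r] + [p,q]. For instance
  ∂[v_1,v_2,v_3] = [v_2,v_3] − [v_1,v_3] + [v_1,v_2],
  ∂[v_0,v_1,v_4] = [v_1,v_4] − [v_0,v_4] + [v_0,v_1].
The 10×5 boundary matrix has rank 5 and Smith normal form diag(1,1,1,1,1).

From H_k ≅ ker(∂_k) / im(∂_{k+1}) we obtain:

  H_0: rank C_0 − rank ∂_1 = 5 − 4 = 1, and the invariant factors of ∂_1 are all 1, so H_0 = Z.
  H_1: rank ker ∂_1 − rank ∂_2 = (10 − 4) − 5 = 1, and the invariant factors of ∂_2 are all 1, so H_1 = Z.
  H_2: rank ker ∂_2 − rank ∂_3 = (5 − 5) − 0 = 0, and there is no ∂_3, so H_2 = 0.

As a check, the Euler characteristic is 5 − 10 + 5 = 0, which agrees with 1 − 1 + 0 = 0.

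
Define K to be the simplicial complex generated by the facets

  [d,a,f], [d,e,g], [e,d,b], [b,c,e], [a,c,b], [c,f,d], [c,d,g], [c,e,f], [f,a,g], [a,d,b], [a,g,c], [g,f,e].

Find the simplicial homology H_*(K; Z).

Take the total order a < b < c < d < e < f < g on the vertex set. Then K (dimension 2) consists of the simplices:

  0-simplices (7): a, b, c, d, e, f, g
  1-simplices (18): ab, ac, ad, af, ag, bc, bd, be, cd, ce, cf, cg, de, df, dg, ef, eg, fg
  2-simplices (12): abc, abd, acg, adf, afg, bce, bde, cdf, cdg, cef, deg, efg

giving chain groups C_0 ≅ Z^7, C_1 ≅ Z^18, C_2 ≅ Z^12.

Boundary ∂_1: C_1 → C_0 maps an edge to its endpoints' difference, ∂[p,q] = q − p. For instance
  ∂eg = g − e.
As a 7×18 matrix over Z this has rank 6, with invariant factors (1,1,1,1,1,1).

∂_2: C_2 → C_1 acts by ∂[p,q,r] = [q,r] − [p,r] + [p,q]. For instance
  ∂afg = fg − ag + af,
  ∂efg = fg − eg + ef.
As a 18×12 matrix over Z this has rank 12, with invariant factors (1,1,1,1,1,1,1,1,1,1,1,2).

Now H_k = ker ∂_k / im ∂_{k+1}, so:

  H_0: rank C_0 − rank ∂_1 = 7 − 6 = 1, and the invariant factors of ∂_1 are all 1, so H_0 ≅ Z.
  H_1: rank ker ∂_1 − rank ∂_2 = (18 − 6) − 12 = 0, and ∂_2 has invariant factor 2 > 1, so H_1 ≅ Z/2.
  H_2: rank ker ∂_2 − rank ∂_3 = (12 − 12) − 0 = 0, and there is no ∂_3, so H_2 ≅ 0.

As a check, the Euler characteristic is 7 − 18 + 12 = 1, which agrees with 1 − 0 + 0 = 1.
(K is a triangulation of the real projective plane RP^2.)

H_0 = Z,  H_1 = Z/2,  H_2 = 0.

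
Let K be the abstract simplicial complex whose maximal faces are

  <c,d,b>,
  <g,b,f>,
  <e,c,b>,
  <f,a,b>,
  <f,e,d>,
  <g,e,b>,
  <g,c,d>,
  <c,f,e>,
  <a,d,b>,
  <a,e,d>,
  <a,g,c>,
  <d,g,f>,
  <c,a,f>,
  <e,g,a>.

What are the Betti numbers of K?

b_0 = 1, b_1 = 2, b_2 = 1.

We work with the vertex ordering a < b < c < d < e < f < g. The simplices of K, each written with vertices in increasing order, are:

  0-simplices (7): a, b, c, d, e, f, g
  1-simplices (21): ab, ac, ad, ae, af, ag, bc, bd, be, bf, bg, cd, ce, cf, cg, de, df, dg, ef, eg, fg
  2-simplices (14): abd, abf, acf, acg, ade, aeg, bcd, bce, beg, bfg, cdg, cef, def, dfg

Hence C_0 ≅ Z^7, C_1 ≅ Z^21, C_2 ≅ Z^14.

The boundary map ∂_1: C_1 → C_0 sends each edge [p,q] (with p < q) to q − p. For instance
  ∂bg = g − b.
As a 7×21 matrix over Z this has rank 6, with invariant factors (1,1,1,1,1,1).

The boundary map ∂_2: C_2 → C_1 maps a triangle to the signed sum of its edges. For instance
  ∂acg = cg − ag + ac,
  ∂abd = bd − ad + ab.
The resulting 21×14 matrix has rank 13, and its Smith normal form has invariant factors (1,1,1,1,1,1,1,1,1,1,1,1,1).

Now H_k = ker ∂_k / im ∂_{k+1}, so:

  H_0: rank C_0 − rank ∂_1 = 7 − 6 = 1, and the invariant factors of ∂_1 are all 1, so H_0 ≅ Z.
  H_1: rank ker ∂_1 − rank ∂_2 = (21 − 6) − 13 = 2, and the invariant factors of ∂_2 are all 1, so H_1 ≅ Z^2.
  H_2: rank ker ∂_2 − rank ∂_3 = (14 − 13) − 0 = 1, and there is no ∂_3, so H_2 ≅ Z.

As a check, the Euler characteristic is 7 − 21 + 14 = 0, which agrees with 1 − 2 + 1 = 0.

Hence the Betti numbers are b_0 = 1, b_1 = 2, b_2 = 1.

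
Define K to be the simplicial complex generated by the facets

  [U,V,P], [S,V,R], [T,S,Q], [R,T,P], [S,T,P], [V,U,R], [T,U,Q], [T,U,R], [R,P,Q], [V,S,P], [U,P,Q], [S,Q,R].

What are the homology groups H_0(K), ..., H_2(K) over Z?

We work with the vertex ordering P < Q < R < S < T < U < V. The simplices of K, each written with vertices in increasing order, are:

  0-simplices (7): P, Q, R, S, T, U, V
  1-simplices (18): PQ, PR, PS, PT, PU, PV, QR, QS, QT, QU, RS, RT, RU, RV, ST, SV, TU, UV
  2-simplices (12): PQR, PQU, PRT, PST, PSV, PUV, QRS, QST, QTU, RSV, RTU, RUV

giving chain groups C_0 ≅ Z^7, C_1 ≅ Z^18, C_2 ≅ Z^12.

Boundary ∂_1: C_1 → C_0 maps an edge to its endpoints' difference, ∂[p,q] = q − p. For instance
  ∂QR = R − Q.
The 7×18 boundary matrix has rank 6 and Smith normal form diag(1,1,1,1,1,1).

∂_2: C_2 → C_1 maps a triangle to the signed sum of its edges. For instance
  ∂PST = ST − PT + PS,
  ∂PQR = QR − PR + PQ.
This gives a 18×12 integer matrix of rank 12; reducing to Smith normal form yields diagonal entries (1,1,1,1,1,1,1,1,1,1,1,2).

Reading off H_k = ker ∂_k / im ∂_{k+1}:

  H_0: rank C_0 − rank ∂_1 = 7 − 6 = 1, and the invariant factors of ∂_1 are all 1, so H_0 ≅ Z.
  H_1: rank ker ∂_1 − rank ∂_2 = (18 − 6) − 12 = 0, and ∂_2 has invariant factor 2 > 1, so H_1 ≅ Z/2.
  H_2: rank ker ∂_2 − rank ∂_3 = (12 − 12) − 0 = 0, and there is no ∂_3, so H_2 ≅ 0.

H_0 ≅ Z,  H_1 ≅ Z/2,  H_2 = 0.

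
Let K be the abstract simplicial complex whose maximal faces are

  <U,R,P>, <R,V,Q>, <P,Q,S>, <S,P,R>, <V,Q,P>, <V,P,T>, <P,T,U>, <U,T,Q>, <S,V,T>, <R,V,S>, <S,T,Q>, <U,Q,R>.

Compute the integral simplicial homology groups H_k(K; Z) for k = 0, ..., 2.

Take the total order P < Q < R < S < T < U < V on the vertex set. Then K (dimension 2) consists of the simplices:

  0-simplices (7): P, Q, R, S, T, U, V
  1-simplices (18): PQ, PR, PS, PT, PU, PV, QR, QS, QT, QU, QV, RS, RU, RV, ST, SV, TU, TV
  2-simplices (12): PQS, PQV, PRS, PRU, PTU, PTV, QRU, QRV, QST, QTU, RSV, STV

Hence C_0 ≅ Z^7, C_1 ≅ Z^18, C_2 ≅ Z^12.

∂_1: C_1 → C_0 maps an edge to its endpoints' difference, ∂[p,q] = q − p.
The 7×18 boundary matrix has rank 6 and Smith normal form diag(1,1,1,1,1,1).

Boundary ∂_2: C_2 → C_1 acts by ∂[p,q,r] = [q,r] − [p,r] + [p,q]. For instance
  ∂QST = ST − QT + QS,
  ∂STV = TV − SV + ST.
This gives a 18×12 integer matrix of rank 12; reducing to Smith normal form yields diagonal entries (1,1,1,1,1,1,1,1,1,1,1,2).

Now H_k = ker ∂_k / im ∂_{k+1}, so:

  H_0: rank C_0 − rank ∂_1 = 7 − 6 = 1, and the invariant factors of ∂_1 are all 1, so H_0 = Z.
  H_1: rank ker ∂_1 − rank ∂_2 = (18 − 6) − 12 = 0, and ∂_2 has invariant factor 2 > 1, so H_1 = Z/2Z.
  H_2: rank ker ∂_2 − rank ∂_3 = (12 − 12) − 0 = 0, and there is no ∂_3, so H_2 = 0.

H_0 ≅ Z,  H_1 ≅ Z/2Z,  H_2 = 0.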